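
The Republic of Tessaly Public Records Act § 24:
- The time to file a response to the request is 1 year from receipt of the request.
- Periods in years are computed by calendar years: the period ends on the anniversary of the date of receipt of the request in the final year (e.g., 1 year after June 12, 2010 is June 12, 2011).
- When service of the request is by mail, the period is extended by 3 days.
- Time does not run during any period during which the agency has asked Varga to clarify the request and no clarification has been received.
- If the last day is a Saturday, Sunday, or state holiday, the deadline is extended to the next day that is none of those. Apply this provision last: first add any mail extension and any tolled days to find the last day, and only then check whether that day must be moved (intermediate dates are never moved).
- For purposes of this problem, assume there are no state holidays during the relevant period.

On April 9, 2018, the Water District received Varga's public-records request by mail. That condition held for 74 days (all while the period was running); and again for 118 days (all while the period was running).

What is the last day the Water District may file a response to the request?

1 year after April 9, 2018 is April 9, 2019.
Service was by mail, adding 3 days: April 9, 2019 + 3 days = April 12, 2019.
Tolling adds 74 days: April 12, 2019 + 74 days = June 25, 2019.
Tolling adds 118 days: June 25, 2019 + 118 days = October 21, 2019.
October 21, 2019 is a Monday and not a state holiday, so no extension applies.

October 21, 2019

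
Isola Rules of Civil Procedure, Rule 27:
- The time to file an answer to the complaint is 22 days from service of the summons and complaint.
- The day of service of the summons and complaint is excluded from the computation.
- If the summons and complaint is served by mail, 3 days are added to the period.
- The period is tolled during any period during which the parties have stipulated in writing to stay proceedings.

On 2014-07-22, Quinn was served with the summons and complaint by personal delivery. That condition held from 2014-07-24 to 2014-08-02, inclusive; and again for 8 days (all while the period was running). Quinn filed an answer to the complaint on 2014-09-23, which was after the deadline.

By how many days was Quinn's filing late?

22 days after 2014-07-22 is August 13, 2014.
Service was not by mail, so no mail extension applies.
From July 24, 2014 through August 2, 2014 inclusive is 10 days; tolling adds 10 days: August 13, 2014 + 10 days = August 23, 2014.
Tolling adds 8 days: August 23, 2014 + 8 days = August 31, 2014.
The deadline is August 31, 2014; from August 31, 2014 to September 23, 2014 is 23 days.

23 days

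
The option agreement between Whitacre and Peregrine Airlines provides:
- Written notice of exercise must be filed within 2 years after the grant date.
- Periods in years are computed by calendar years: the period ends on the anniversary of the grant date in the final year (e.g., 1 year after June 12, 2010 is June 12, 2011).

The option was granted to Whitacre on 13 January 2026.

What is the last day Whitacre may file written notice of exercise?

January 13, 2028

2 years after 13 January 2026 is January 13, 2028.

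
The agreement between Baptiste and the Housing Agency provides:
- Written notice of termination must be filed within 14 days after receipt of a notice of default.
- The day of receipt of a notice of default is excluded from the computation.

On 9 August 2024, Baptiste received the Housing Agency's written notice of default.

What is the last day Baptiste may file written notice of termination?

August 23, 2024

14 days after 9 August 2024 is August 23, 2024.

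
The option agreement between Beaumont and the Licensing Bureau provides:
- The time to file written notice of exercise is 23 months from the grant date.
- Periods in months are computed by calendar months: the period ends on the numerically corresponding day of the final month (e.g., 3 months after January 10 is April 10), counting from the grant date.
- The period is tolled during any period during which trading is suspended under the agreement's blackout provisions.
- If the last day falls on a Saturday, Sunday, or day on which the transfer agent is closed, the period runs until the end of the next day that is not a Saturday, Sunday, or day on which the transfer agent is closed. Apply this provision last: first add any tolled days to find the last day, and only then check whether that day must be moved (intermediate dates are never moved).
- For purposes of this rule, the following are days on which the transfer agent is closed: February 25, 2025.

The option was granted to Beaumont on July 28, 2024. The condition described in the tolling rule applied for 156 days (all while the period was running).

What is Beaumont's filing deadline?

23 months after July 28, 2024 is June 28, 2026.
Tolling adds 156 days: June 28, 2026 + 156 days = December 1, 2026.
December 1, 2026 is a Tuesday and not a day on which the transfer agent is closed, so no extension applies.

December 1, 2026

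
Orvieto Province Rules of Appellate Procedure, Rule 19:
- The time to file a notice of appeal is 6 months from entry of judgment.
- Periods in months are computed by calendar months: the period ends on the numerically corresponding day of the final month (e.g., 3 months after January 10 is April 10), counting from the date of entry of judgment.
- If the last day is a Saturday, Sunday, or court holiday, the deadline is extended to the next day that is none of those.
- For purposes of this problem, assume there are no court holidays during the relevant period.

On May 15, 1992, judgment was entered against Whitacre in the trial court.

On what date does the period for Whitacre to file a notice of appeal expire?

November 16, 1992

6 months after May 15, 1992 is November 15, 1992.
November 15, 1992 is Sunday. The next qualifying day is November 16, 1992.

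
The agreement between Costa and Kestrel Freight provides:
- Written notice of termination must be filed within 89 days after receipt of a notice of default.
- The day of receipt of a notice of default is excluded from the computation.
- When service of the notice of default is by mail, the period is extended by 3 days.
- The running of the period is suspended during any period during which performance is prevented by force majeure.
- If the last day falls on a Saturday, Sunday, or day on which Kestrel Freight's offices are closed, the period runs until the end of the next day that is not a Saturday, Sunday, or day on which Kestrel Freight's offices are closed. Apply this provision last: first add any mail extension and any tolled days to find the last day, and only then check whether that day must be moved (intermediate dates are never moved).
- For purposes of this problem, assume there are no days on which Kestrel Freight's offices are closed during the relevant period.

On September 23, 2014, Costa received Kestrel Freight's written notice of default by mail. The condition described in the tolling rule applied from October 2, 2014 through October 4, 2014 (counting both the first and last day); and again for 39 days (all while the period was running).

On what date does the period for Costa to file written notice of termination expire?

89 days after September 23, 2014 is December 21, 2014.
Service was by mail, adding 3 days: December 21, 2014 + 3 days = December 24, 2014.
From October 2, 2014 through October 4, 2014 inclusive is 3 days; tolling adds 3 days: December 24, 2014 + 3 days = December 27, 2014.
Tolling adds 39 days: December 27, 2014 + 39 days = February 4, 2015.
February 4, 2015 is a Wednesday and not a day on which Kestrel Freight's offices are closed, so no extension applies.

February 4, 2015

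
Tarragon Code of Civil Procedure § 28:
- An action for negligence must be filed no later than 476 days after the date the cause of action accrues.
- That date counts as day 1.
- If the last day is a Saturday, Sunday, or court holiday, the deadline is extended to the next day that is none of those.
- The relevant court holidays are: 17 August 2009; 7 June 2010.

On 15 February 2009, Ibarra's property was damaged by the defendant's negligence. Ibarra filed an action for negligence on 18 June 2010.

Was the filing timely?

No

Counting 15 February 2009 as day 1, day 476 is June 5, 2010.
June 5, 2010 is Saturday; June 6, 2010 is Sunday; June 7, 2010 is a listed holiday. The next qualifying day is June 8, 2010.
The deadline is June 8, 2010; the filing on June 18, 2010 is after that date.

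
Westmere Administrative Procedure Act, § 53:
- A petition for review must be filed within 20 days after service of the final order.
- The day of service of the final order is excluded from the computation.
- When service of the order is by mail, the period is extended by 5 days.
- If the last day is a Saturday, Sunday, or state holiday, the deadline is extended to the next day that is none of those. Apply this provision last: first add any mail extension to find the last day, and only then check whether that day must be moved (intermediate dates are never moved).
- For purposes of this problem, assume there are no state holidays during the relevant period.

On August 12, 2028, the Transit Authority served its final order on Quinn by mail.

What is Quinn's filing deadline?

September 6, 2028

20 days after August 12, 2028 is September 1, 2028.
Service was by mail, adding 5 days: September 1, 2028 + 5 days = September 6, 2028.
September 6, 2028 is a Wednesday and not a state holiday, so no extension applies.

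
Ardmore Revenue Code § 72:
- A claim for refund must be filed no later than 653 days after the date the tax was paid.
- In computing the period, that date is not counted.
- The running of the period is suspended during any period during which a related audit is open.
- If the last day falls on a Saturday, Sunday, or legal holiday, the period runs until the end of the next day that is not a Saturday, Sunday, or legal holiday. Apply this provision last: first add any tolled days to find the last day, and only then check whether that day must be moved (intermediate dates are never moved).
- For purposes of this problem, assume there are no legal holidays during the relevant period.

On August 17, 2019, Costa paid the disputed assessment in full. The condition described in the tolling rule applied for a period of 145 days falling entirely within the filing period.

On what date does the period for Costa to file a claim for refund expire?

October 25, 2021

653 days after August 17, 2019 is May 31, 2021.
Tolling adds 145 days: May 31, 2021 + 145 days = October 23, 2021.
October 23, 2021 is Saturday; October 24, 2021 is Sunday. The next qualifying day is October 25, 2021.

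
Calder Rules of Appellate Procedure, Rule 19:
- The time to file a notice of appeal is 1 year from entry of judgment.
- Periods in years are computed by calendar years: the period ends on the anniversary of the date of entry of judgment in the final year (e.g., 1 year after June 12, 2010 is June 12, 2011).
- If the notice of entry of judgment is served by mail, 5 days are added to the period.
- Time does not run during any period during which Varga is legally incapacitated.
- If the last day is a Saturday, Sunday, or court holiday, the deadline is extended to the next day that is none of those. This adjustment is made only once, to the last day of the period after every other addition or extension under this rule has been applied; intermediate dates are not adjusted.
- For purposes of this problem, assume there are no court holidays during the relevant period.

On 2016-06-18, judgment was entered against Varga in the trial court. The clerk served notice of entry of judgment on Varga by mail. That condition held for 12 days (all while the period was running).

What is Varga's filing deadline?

1 year after 2016-06-18 is June 18, 2017.
Service was by mail, adding 5 days: June 18, 2017 + 5 days = June 23, 2017.
Tolling adds 12 days: June 23, 2017 + 12 days = July 5, 2017.
July 5, 2017 is a Wednesday and not a court holiday, so no extension applies.

July 5, 2017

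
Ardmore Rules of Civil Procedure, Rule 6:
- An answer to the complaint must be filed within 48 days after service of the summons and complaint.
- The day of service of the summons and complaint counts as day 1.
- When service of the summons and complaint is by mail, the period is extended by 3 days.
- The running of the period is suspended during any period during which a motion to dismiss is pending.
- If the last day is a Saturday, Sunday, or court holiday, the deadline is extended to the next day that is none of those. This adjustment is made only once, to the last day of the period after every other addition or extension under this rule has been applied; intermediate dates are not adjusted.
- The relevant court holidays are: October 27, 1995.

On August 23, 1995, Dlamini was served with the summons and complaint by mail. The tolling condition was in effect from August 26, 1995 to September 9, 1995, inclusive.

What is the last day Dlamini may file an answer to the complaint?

Counting August 23, 1995 as day 1, day 48 is October 9, 1995.
Service was by mail, adding 3 days: October 9, 1995 + 3 days = October 12, 1995.
From August 26, 1995 through September 9, 1995 inclusive is 15 days; tolling adds 15 days: October 12, 1995 + 15 days = October 27, 1995.
October 27, 1995 is a listed holiday; October 28, 1995 is Saturday; October 29, 1995 is Sunday. The next qualifying day is October 30, 1995.

October 30, 1995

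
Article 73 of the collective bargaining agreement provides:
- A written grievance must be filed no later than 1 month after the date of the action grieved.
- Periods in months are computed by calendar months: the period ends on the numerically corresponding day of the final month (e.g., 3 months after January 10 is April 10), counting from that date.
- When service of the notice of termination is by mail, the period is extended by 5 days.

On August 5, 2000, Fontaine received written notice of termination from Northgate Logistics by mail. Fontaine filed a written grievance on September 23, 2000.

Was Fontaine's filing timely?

No

1 month after August 5, 2000 is September 5, 2000.
Service was by mail, adding 5 days: September 5, 2000 + 5 days = September 10, 2000.
The deadline is September 10, 2000; the filing on September 23, 2000 is after that date.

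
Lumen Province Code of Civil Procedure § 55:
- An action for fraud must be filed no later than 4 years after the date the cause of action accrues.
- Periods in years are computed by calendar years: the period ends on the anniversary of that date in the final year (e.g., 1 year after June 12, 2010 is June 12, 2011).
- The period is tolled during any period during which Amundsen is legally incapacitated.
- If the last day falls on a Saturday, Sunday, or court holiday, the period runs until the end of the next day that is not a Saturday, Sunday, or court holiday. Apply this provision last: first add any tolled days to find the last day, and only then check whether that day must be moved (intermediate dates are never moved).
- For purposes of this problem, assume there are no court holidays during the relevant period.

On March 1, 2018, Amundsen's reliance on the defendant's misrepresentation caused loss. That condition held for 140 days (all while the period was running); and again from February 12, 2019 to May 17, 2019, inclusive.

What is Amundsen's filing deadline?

4 years after March 1, 2018 is March 1, 2022.
Tolling adds 140 days: March 1, 2022 + 140 days = July 19, 2022.
From February 12, 2019 through May 17, 2019 inclusive is 95 days; tolling adds 95 days: July 19, 2022 + 95 days = October 22, 2022.
October 22, 2022 is Saturday; October 23, 2022 is Sunday. The next qualifying day is October 24, 2022.

October 24, 2022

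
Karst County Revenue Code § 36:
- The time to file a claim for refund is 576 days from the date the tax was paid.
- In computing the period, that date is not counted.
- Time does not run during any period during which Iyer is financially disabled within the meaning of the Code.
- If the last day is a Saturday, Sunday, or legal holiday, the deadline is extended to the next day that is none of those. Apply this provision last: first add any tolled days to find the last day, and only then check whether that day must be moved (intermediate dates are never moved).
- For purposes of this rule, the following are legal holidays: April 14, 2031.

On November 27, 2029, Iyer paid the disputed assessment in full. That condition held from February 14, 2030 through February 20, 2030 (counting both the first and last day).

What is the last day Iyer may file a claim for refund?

576 days after November 27, 2029 is June 26, 2031.
From February 14, 2030 through February 20, 2030 inclusive is 7 days; tolling adds 7 days: June 26, 2031 + 7 days = July 3, 2031.
July 3, 2031 is a Thursday and not a legal holiday, so no extension applies.

July 3, 2031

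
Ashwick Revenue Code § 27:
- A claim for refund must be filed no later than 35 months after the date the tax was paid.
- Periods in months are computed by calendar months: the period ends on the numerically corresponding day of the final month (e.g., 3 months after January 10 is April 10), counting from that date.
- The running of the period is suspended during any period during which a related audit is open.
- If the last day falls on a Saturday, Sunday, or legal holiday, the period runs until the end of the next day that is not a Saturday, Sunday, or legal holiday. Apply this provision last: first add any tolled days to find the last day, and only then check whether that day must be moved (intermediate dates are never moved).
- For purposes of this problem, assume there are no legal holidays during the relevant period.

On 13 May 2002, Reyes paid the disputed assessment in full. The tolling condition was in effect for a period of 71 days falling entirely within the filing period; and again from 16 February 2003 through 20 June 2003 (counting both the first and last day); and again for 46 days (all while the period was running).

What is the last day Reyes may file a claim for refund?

December 12, 2005

35 months after 13 May 2002 is April 13, 2005.
Tolling adds 71 days: April 13, 2005 + 71 days = June 23, 2005.
From February 16, 2003 through June 20, 2003 inclusive is 125 days; tolling adds 125 days: June 23, 2005 + 125 days = October 26, 2005.
Tolling adds 46 days: October 26, 2005 + 46 days = December 11, 2005.
December 11, 2005 is Sunday. The next qualifying day is December 12, 2005.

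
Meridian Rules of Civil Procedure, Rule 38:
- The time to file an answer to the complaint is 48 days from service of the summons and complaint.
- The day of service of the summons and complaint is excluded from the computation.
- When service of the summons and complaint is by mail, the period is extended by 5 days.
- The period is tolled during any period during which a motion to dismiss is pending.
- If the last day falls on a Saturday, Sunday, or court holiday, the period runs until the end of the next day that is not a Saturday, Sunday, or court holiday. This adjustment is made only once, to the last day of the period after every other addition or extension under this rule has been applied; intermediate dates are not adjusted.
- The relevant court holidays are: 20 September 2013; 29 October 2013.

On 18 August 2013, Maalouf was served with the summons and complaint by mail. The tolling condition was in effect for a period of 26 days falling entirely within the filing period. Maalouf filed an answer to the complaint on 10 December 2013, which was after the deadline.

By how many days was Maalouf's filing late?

48 days after 18 August 2013 is October 5, 2013.
Service was by mail, adding 5 days: October 5, 2013 + 5 days = October 10, 2013.
Tolling adds 26 days: October 10, 2013 + 26 days = November 5, 2013.
November 5, 2013 is a Tuesday and not a court holiday, so no extension applies.
The deadline is November 5, 2013; from November 5, 2013 to December 10, 2013 is 35 days.

35 days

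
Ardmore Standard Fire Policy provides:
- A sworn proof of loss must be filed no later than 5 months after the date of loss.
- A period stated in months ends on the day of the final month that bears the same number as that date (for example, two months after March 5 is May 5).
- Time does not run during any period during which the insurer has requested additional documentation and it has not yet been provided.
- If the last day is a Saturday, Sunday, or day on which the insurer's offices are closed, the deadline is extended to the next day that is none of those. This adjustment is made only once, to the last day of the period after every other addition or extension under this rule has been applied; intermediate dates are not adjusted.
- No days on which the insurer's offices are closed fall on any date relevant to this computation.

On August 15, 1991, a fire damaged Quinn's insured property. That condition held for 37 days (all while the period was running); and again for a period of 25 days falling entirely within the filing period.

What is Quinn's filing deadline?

March 17, 1992

5 months after August 15, 1991 is January 15, 1992.
Tolling adds 37 days: January 15, 1992 + 37 days = February 21, 1992.
Tolling adds 25 days: February 21, 1992 + 25 days = March 17, 1992.
March 17, 1992 is a Tuesday and not a day on which the insurer's offices are closed, so no extension applies.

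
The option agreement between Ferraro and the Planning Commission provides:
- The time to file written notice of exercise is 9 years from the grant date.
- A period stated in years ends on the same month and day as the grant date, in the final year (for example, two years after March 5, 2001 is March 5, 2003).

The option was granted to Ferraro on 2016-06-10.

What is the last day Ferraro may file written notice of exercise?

June 10, 2025

9 years after 2016-06-10 is June 10, 2025.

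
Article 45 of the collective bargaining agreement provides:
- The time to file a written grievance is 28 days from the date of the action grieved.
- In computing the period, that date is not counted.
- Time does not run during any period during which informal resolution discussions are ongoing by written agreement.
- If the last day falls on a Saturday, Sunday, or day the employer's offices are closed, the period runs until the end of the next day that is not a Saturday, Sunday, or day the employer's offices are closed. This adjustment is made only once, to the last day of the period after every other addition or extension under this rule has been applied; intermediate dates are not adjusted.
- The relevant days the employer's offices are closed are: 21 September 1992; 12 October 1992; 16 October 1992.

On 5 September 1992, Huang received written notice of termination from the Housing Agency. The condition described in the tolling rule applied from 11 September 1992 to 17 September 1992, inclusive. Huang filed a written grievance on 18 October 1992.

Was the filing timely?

28 days after 5 September 1992 is October 3, 1992.
From September 11, 1992 through September 17, 1992 inclusive is 7 days; tolling adds 7 days: October 3, 1992 + 7 days = October 10, 1992.
October 10, 1992 is Saturday; October 11, 1992 is Sunday; October 12, 1992 is a listed holiday. The next qualifying day is October 13, 1992.
The deadline is October 13, 1992; the filing on October 18, 1992 is after that date.

No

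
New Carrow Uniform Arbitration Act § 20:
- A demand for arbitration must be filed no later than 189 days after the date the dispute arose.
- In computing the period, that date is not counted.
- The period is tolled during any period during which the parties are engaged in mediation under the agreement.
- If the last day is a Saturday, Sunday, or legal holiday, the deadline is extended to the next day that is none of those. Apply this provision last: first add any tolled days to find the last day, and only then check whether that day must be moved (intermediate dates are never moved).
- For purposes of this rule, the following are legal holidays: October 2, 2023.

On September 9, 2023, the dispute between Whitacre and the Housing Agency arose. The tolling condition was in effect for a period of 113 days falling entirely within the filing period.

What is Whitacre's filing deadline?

July 8, 2024

189 days after September 9, 2023 is March 16, 2024.
Tolling adds 113 days: March 16, 2024 + 113 days = July 7, 2024.
July 7, 2024 is Sunday. The next qualifying day is July 8, 2024.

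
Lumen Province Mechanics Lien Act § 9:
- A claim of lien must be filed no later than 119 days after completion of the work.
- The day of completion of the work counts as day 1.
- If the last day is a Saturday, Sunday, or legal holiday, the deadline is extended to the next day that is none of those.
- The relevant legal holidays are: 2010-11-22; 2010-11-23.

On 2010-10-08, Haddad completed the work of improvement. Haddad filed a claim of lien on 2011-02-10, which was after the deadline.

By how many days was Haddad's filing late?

7 days

Counting 2010-10-08 as day 1, day 119 is February 3, 2011.
February 3, 2011 is a Thursday and not a legal holiday, so no extension applies.
The deadline is February 3, 2011; from February 3, 2011 to February 10, 2011 is 7 days.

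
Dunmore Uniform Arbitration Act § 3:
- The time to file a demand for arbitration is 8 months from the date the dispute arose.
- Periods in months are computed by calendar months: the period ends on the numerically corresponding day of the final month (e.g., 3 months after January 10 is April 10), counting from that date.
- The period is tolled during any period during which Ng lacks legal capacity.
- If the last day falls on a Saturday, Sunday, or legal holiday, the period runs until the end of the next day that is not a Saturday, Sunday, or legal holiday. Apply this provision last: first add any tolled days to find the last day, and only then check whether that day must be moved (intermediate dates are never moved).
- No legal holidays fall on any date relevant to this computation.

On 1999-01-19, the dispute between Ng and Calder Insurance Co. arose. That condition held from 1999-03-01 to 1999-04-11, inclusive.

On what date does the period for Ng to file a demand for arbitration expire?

8 months after 1999-01-19 is September 19, 1999.
From March 1, 1999 through April 11, 1999 inclusive is 42 days; tolling adds 42 days: September 19, 1999 + 42 days = October 31, 1999.
October 31, 1999 is Sunday. The next qualifying day is November 1, 1999.

November 1, 1999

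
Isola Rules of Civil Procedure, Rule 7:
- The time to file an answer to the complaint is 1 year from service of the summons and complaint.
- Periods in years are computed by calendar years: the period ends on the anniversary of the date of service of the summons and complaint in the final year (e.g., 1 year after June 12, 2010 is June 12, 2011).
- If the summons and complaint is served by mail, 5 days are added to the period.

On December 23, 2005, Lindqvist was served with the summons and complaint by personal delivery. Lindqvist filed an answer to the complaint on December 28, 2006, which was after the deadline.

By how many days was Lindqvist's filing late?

1 year after December 23, 2005 is December 23, 2006.
Service was not by mail, so no mail extension applies.
The deadline is December 23, 2006; from December 23, 2006 to December 28, 2006 is 5 days.

5 days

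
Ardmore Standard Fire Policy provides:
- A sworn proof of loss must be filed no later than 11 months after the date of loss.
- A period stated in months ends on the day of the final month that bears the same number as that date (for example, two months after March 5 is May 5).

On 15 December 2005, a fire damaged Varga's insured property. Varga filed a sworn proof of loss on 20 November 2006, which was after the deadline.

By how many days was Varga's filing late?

5 days

11 months after 15 December 2005 is November 15, 2006.
The deadline is November 15, 2006; from November 15, 2006 to November 20, 2006 is 5 days.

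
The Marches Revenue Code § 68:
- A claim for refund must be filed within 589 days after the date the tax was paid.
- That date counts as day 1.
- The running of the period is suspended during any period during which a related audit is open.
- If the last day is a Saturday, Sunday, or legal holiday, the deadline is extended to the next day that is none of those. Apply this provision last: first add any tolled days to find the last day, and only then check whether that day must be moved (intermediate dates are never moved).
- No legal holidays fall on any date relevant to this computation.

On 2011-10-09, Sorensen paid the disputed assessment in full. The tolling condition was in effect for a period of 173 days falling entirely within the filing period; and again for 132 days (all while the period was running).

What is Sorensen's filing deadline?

March 20, 2014

Counting 2011-10-09 as day 1, day 589 is May 19, 2013.
Tolling adds 173 days: May 19, 2013 + 173 days = November 8, 2013.
Tolling adds 132 days: November 8, 2013 + 132 days = March 20, 2014.
March 20, 2014 is a Thursday and not a legal holiday, so no extension applies.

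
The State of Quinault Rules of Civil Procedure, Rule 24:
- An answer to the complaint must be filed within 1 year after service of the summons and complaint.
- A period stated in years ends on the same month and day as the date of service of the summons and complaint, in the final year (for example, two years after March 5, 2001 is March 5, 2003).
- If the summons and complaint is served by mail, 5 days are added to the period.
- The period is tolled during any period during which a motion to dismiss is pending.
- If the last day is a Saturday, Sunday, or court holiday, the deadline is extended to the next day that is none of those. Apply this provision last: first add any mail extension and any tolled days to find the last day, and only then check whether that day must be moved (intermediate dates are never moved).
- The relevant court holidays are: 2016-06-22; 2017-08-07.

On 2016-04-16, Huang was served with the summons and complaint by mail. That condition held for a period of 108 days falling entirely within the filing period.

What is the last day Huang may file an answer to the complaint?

August 8, 2017

1 year after 2016-04-16 is April 16, 2017.
Service was by mail, adding 5 days: April 16, 2017 + 5 days = April 21, 2017.
Tolling adds 108 days: April 21, 2017 + 108 days = August 7, 2017.
August 7, 2017 is a listed holiday. The next qualifying day is August 8, 2017.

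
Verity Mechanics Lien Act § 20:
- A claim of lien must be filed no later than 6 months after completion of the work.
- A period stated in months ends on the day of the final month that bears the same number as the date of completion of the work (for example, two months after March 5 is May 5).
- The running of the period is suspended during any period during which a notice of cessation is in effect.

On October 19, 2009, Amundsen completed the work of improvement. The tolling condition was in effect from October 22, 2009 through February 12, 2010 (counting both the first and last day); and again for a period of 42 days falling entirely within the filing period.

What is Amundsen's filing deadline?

September 22, 2010

6 months after October 19, 2009 is April 19, 2010.
From October 22, 2009 through February 12, 2010 inclusive is 114 days; tolling adds 114 days: April 19, 2010 + 114 days = August 11, 2010.
Tolling adds 42 days: August 11, 2010 + 42 days = September 22, 2010.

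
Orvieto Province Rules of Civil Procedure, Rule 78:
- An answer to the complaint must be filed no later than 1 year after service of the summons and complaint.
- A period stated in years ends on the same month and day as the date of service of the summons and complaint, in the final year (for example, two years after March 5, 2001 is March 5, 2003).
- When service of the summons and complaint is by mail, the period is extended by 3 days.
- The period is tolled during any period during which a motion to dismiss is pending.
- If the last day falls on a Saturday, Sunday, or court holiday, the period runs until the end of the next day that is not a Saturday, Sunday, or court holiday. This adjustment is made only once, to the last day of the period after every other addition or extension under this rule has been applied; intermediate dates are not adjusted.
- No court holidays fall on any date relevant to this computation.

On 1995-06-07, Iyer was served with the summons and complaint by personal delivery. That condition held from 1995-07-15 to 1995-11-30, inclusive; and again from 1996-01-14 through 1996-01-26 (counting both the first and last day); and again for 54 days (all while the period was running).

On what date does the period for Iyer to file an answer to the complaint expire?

December 30, 1996

1 year after 1995-06-07 is June 7, 1996.
Service was not by mail, so no mail extension applies.
From July 15, 1995 through November 30, 1995 inclusive is 139 days; tolling adds 139 days: June 7, 1996 + 139 days = October 24, 1996.
From January 14, 1996 through January 26, 1996 inclusive is 13 days; tolling adds 13 days: October 24, 1996 + 13 days = November 6, 1996.
Tolling adds 54 days: November 6, 1996 + 54 days = December 30, 1996.
December 30, 1996 is a Monday and not a court holiday, so no extension applies.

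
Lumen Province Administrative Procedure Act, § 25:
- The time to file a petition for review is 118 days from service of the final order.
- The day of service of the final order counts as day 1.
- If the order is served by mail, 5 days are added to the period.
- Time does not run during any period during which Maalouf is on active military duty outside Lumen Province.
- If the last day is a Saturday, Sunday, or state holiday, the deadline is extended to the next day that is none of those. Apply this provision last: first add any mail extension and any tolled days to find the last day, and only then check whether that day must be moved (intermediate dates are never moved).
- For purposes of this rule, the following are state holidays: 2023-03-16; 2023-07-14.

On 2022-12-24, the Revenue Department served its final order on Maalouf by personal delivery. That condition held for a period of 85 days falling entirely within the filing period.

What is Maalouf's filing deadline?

Counting 2022-12-24 as day 1, day 118 is April 20, 2023.
Service was not by mail, so no mail extension applies.
Tolling adds 85 days: April 20, 2023 + 85 days = July 14, 2023.
July 14, 2023 is a listed holiday; July 15, 2023 is Saturday; July 16, 2023 is Sunday. The next qualifying day is July 17, 2023.

July 17, 2023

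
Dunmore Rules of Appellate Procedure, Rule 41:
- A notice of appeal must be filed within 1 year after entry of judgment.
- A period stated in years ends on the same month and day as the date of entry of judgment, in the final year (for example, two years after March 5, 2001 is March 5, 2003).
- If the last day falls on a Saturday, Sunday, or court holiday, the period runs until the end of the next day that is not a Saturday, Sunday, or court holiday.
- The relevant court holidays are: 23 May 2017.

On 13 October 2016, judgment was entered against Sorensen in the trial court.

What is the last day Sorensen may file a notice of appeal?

1 year after 13 October 2016 is October 13, 2017.
October 13, 2017 is a Friday and not a court holiday, so no extension applies.

October 13, 2017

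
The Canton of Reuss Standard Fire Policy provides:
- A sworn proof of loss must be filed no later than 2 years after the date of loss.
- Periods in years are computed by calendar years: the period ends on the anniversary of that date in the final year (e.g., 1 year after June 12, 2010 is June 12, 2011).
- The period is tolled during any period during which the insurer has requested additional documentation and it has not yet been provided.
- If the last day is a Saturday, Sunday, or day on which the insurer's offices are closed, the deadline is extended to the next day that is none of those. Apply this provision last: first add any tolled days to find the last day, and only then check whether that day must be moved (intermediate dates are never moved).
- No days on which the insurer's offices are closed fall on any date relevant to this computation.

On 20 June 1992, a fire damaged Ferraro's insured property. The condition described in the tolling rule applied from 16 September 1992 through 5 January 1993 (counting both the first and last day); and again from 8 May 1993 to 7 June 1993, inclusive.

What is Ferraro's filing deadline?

2 years after 20 June 1992 is June 20, 1994.
From September 16, 1992 through January 5, 1993 inclusive is 112 days; tolling adds 112 days: June 20, 1994 + 112 days = October 10, 1994.
From May 8, 1993 through June 7, 1993 inclusive is 31 days; tolling adds 31 days: October 10, 1994 + 31 days = November 10, 1994.
November 10, 1994 is a Thursday and not a day on which the insurer's offices are closed, so no extension applies.

November 10, 1994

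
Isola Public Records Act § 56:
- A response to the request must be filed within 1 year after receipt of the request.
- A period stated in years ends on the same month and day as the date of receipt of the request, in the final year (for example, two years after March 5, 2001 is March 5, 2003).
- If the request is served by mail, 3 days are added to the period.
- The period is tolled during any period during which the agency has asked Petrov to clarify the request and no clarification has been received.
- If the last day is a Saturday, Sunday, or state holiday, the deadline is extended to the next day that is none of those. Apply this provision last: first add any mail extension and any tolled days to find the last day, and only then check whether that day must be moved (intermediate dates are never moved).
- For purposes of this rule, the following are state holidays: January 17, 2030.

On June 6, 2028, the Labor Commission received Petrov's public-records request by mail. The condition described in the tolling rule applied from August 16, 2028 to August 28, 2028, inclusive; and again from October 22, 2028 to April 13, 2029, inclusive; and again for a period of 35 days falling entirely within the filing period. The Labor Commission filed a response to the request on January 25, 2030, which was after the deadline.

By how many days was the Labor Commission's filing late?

1 year after June 6, 2028 is June 6, 2029.
Service was by mail, adding 3 days: June 6, 2029 + 3 days = June 9, 2029.
From August 16, 2028 through August 28, 2028 inclusive is 13 days; tolling adds 13 days: June 9, 2029 + 13 days = June 22, 2029.
From October 22, 2028 through April 13, 2029 inclusive is 174 days; tolling adds 174 days: June 22, 2029 + 174 days = December 13, 2029.
Tolling adds 35 days: December 13, 2029 + 35 days = January 17, 2030.
January 17, 2030 is a listed holiday. The next qualifying day is January 18, 2030.
The deadline is January 18, 2030; from January 18, 2030 to January 25, 2030 is 7 days.

7 days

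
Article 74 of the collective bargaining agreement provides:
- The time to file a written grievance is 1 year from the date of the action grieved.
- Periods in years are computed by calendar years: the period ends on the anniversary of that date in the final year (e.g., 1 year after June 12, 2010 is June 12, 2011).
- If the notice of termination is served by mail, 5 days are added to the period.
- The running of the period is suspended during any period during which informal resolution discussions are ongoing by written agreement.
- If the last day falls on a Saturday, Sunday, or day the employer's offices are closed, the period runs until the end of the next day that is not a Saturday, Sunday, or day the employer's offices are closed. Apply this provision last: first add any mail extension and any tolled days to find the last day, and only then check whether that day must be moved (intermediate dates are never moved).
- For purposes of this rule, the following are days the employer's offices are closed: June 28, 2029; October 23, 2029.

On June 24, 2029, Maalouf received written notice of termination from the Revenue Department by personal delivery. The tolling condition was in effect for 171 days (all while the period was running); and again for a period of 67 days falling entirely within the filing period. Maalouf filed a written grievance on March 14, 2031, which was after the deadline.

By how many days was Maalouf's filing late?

1 year after June 24, 2029 is June 24, 2030.
Service was not by mail, so no mail extension applies.
Tolling adds 171 days: June 24, 2030 + 171 days = December 12, 2030.
Tolling adds 67 days: December 12, 2030 + 67 days = February 17, 2031.
February 17, 2031 is a Monday and not a day the employer's offices are closed, so no extension applies.
The deadline is February 17, 2031; from February 17, 2031 to March 14, 2031 is 25 days.

25 days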